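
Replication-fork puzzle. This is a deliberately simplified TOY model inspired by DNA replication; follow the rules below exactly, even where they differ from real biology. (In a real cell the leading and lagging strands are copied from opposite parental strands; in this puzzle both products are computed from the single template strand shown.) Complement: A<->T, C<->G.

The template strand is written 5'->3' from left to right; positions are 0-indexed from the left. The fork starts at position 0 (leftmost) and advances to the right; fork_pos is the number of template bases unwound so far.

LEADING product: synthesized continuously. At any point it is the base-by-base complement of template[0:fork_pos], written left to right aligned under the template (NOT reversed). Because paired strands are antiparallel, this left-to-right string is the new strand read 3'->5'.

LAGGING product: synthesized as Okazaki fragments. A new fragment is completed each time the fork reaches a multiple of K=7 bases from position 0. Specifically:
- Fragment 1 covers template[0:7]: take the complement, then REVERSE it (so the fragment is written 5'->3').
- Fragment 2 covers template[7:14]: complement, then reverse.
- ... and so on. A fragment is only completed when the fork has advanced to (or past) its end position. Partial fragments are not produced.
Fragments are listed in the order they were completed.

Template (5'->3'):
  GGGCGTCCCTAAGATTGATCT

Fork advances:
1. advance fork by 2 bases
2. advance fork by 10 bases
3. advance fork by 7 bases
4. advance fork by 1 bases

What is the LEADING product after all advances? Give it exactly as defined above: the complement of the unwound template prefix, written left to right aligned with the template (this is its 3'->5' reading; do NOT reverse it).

Step 1: advance 2 -> fork_pos = 0 + 2 = 2.
Step 2: advance 10 -> fork_pos = 2 + 10 = 12.
Step 3: advance 7 -> fork_pos = 12 + 7 = 19.
Step 4: advance 1 -> fork_pos = 19 + 1 = 20.
Unwound prefix: template[0:20] = GGGCGTCCCTAAGATTGATC
Complement it base by base (A<->T, C<->G), keeping left-to-right order:
  [0:5] GGGCG -> CCCGC
  [5:10] TCCCT -> AGGGA
  [10:15] AAGAT -> TTCTA
  [15:20] TGATC -> ACTAG
Concatenate: CCCGCAGGGATTCTAACTAG (length 20; written aligned with the template, i.e. 3'->5').

Answer: CCCGCAGGGATTCTAACTAG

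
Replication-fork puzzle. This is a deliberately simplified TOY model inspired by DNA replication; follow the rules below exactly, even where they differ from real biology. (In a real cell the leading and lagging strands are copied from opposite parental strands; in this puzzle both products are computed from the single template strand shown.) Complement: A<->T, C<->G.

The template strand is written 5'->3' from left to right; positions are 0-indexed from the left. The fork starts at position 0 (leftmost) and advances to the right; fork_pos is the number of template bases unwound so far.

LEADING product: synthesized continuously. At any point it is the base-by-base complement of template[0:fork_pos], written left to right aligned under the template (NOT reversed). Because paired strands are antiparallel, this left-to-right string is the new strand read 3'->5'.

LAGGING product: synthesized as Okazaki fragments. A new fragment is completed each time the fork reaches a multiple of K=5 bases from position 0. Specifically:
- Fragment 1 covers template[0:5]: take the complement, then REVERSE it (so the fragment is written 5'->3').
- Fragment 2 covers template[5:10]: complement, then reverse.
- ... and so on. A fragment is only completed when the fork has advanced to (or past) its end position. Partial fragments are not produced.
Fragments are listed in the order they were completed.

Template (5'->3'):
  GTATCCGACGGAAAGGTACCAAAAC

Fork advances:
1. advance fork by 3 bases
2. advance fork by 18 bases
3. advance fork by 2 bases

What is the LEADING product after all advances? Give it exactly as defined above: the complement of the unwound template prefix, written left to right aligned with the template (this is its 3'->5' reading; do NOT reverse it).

Step 1: advance 3 -> fork_pos = 0 + 3 = 3.
Step 2: advance 18 -> fork_pos = 3 + 18 = 21.
Step 3: advance 2 -> fork_pos = 21 + 2 = 23.
Unwound prefix: template[0:23] = GTATCCGACGGAAAGGTACCAAA
Complement it base by base (A<->T, C<->G), keeping left-to-right order:
  [0:5] GTATC -> CATAG
  [5:10] CGACG -> GCTGC
  [10:15] GAAAG -> CTTTC
  [15:20] GTACC -> CATGG
  [20:23] AAA -> TTT
Concatenate: CATAGGCTGCCTTTCCATGGTTT (length 23; written aligned with the template, i.e. 3'->5').

Answer: CATAGGCTGCCTTTCCATGGTTT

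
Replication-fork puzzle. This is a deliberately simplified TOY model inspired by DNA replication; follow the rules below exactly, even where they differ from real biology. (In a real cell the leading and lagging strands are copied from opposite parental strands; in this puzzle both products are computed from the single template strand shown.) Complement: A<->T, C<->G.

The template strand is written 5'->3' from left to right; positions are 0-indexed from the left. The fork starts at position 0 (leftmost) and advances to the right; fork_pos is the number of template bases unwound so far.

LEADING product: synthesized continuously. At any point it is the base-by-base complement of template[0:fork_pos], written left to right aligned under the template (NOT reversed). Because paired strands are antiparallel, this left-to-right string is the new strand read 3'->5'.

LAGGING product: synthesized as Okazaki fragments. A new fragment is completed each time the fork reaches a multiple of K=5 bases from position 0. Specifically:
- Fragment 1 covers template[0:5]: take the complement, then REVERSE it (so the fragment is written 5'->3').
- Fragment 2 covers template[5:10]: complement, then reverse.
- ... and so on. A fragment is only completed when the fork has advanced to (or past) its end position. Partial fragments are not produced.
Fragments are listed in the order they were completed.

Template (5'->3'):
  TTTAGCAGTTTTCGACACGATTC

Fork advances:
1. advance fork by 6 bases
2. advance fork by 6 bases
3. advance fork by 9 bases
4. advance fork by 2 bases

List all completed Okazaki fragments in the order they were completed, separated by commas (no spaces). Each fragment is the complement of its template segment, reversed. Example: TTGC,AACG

Answer: CTAAA,AACTG,TCGAA,TCGTG

Derivation:
Step 1: advance 6 -> fork_pos = 0 + 6 = 6. Reached multiple(s) of 5: 5 -> fragment 1 completed (1 total).
Step 2: advance 6 -> fork_pos = 6 + 6 = 12. Reached multiple(s) of 5: 10 -> fragment 2 completed (2 total).
Step 3: advance 9 -> fork_pos = 12 + 9 = 21. Reached multiple(s) of 5: 15, 20 -> fragments 3-4 completed (4 total).
Step 4: advance 2 -> fork_pos = 21 + 2 = 23. Next multiple of 5 is 25 (not reached); still 4 fragment(s).
Final fork_pos = 23, so 4 fragment(s) are complete. Build each: template segment -> complement -> reverse.
Fragment 1: template[0:5] = TTTAG -> complement AAATC -> reversed CTAAA
Fragment 2: template[5:10] = CAGTT -> complement GTCAA -> reversed AACTG
Fragment 3: template[10:15] = TTCGA -> complement AAGCT -> reversed TCGAA
Fragment 4: template[15:20] = CACGA -> complement GTGCT -> reversed TCGTG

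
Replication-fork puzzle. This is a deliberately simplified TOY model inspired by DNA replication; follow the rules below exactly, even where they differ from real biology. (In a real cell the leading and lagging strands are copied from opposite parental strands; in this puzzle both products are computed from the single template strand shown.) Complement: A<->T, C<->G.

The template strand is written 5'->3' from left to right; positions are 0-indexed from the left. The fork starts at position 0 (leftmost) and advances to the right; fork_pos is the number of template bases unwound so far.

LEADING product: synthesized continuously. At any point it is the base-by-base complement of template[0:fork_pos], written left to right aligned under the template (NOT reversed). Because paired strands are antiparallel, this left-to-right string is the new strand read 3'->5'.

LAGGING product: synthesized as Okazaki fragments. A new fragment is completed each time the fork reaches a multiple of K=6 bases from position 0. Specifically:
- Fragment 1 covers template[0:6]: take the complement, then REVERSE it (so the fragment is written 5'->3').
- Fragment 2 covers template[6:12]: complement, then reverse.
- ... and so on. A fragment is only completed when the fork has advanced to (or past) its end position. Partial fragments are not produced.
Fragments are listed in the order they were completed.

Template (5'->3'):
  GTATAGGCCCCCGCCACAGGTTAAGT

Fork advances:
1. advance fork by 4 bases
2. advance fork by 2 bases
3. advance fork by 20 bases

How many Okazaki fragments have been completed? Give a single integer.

Answer: 4

Derivation:
Step 1: advance 4 -> fork_pos = 0 + 4 = 4. Next multiple of 6 is 6 (not reached); still 0 fragment(s).
Step 2: advance 2 -> fork_pos = 4 + 2 = 6. Reached multiple(s) of 6: 6 -> fragment 1 completed (1 total).
Step 3: advance 20 -> fork_pos = 6 + 20 = 26. Reached multiple(s) of 6: 12, 18, 24 -> fragments 2-4 completed (4 total).
Check: final fork_pos = 26; the multiples of 6 that are <= 26 are 6..24 -> 26 // 6 = 4 completed fragment(s).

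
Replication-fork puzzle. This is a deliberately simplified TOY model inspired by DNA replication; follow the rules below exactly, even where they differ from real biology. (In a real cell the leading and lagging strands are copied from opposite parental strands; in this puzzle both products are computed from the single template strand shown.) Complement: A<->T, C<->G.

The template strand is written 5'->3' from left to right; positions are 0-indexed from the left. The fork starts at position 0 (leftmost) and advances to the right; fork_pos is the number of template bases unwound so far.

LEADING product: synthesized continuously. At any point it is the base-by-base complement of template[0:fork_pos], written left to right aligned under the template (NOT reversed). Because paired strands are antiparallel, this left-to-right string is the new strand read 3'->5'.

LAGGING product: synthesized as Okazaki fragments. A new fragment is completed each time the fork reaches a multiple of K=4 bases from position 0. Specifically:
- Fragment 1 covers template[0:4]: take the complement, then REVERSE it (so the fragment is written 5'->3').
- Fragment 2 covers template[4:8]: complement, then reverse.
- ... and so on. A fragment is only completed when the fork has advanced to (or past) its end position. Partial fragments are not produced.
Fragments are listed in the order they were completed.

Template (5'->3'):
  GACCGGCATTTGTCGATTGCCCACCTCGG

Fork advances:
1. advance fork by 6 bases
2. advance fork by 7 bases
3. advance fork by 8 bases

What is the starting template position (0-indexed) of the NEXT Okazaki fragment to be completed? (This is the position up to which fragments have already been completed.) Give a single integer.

Step 1: advance 6 -> fork_pos = 0 + 6 = 6. Reached multiple(s) of 4: 4 -> fragment 1 completed (1 total).
Step 2: advance 7 -> fork_pos = 6 + 7 = 13. Reached multiple(s) of 4: 8, 12 -> fragments 2-3 completed (3 total).
Step 3: advance 8 -> fork_pos = 13 + 8 = 21. Reached multiple(s) of 4: 16, 20 -> fragments 4-5 completed (5 total).
5 fragment(s) completed, covering template[0:20] (5 x 4 = 20). The next fragment, fragment 6, covers template[20:24], so it starts at position 20.

Answer: 20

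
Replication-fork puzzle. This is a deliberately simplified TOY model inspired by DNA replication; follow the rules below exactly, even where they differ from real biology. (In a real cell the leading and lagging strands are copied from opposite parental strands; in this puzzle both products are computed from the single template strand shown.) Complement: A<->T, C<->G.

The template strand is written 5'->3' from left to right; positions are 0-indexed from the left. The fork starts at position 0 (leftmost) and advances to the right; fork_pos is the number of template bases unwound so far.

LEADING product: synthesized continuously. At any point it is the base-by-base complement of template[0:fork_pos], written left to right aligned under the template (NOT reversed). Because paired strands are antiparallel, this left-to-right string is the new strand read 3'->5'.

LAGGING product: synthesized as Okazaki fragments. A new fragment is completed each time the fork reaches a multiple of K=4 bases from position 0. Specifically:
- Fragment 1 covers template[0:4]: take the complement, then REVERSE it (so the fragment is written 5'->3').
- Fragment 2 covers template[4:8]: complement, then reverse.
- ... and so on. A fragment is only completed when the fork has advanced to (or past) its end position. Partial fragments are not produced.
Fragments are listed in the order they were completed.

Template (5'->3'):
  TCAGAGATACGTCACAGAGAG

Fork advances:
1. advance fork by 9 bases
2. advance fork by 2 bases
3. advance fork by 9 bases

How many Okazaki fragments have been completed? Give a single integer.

Step 1: advance 9 -> fork_pos = 0 + 9 = 9. Reached multiple(s) of 4: 4, 8 -> fragments 1-2 completed (2 total).
Step 2: advance 2 -> fork_pos = 9 + 2 = 11. Next multiple of 4 is 12 (not reached); still 2 fragment(s).
Step 3: advance 9 -> fork_pos = 11 + 9 = 20. Reached multiple(s) of 4: 12, 16, 20 -> fragments 3-5 completed (5 total).
Check: final fork_pos = 20; the multiples of 4 that are <= 20 are 4..20 -> 20 // 4 = 5 completed fragment(s).

Answer: 5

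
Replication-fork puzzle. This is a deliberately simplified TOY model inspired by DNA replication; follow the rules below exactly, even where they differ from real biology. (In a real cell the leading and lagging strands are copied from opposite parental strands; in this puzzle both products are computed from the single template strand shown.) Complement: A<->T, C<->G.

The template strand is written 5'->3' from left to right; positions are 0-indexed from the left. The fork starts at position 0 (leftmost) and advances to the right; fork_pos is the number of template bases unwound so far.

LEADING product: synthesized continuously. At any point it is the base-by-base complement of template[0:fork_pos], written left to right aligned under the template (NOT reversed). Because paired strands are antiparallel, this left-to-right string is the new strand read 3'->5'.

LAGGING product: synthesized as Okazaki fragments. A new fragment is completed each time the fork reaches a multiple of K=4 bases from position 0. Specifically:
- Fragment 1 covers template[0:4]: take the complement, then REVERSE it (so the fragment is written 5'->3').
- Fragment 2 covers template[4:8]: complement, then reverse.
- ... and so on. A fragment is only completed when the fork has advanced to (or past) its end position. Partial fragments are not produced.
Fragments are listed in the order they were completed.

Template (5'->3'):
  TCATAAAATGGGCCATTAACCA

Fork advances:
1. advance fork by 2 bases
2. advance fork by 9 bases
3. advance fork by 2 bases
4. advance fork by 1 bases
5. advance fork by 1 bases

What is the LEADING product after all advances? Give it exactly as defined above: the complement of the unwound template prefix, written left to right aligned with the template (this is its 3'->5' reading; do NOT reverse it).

Answer: AGTATTTTACCCGGT

Derivation:
Step 1: advance 2 -> fork_pos = 0 + 2 = 2.
Step 2: advance 9 -> fork_pos = 2 + 9 = 11.
Step 3: advance 2 -> fork_pos = 11 + 2 = 13.
Step 4: advance 1 -> fork_pos = 13 + 1 = 14.
Step 5: advance 1 -> fork_pos = 14 + 1 = 15.
Unwound prefix: template[0:15] = TCATAAAATGGGCCA
Complement it base by base (A<->T, C<->G), keeping left-to-right order:
  [0:5] TCATA -> AGTAT
  [5:10] AAATG -> TTTAC
  [10:15] GGCCA -> CCGGT
Concatenate: AGTATTTTACCCGGT (length 15; written aligned with the template, i.e. 3'->5').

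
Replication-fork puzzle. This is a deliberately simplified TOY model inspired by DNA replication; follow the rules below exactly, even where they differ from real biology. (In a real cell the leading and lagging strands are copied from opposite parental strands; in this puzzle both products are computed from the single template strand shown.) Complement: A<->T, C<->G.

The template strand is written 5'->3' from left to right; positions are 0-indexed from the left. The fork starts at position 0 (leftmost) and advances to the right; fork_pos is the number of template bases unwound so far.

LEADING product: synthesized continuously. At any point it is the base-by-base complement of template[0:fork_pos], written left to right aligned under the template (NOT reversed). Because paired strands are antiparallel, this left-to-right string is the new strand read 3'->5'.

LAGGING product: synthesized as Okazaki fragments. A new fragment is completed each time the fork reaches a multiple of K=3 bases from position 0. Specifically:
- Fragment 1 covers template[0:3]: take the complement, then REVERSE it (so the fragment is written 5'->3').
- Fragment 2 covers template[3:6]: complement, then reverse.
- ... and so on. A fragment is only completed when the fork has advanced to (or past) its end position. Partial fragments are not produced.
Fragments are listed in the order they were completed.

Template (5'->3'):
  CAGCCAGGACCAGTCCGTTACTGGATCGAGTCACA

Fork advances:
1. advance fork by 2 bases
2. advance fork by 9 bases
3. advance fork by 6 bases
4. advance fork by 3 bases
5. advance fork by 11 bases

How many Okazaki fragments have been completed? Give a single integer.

Step 1: advance 2 -> fork_pos = 0 + 2 = 2. Next multiple of 3 is 3 (not reached); still 0 fragment(s).
Step 2: advance 9 -> fork_pos = 2 + 9 = 11. Reached multiple(s) of 3: 3, 6, 9 -> fragments 1-3 completed (3 total).
Step 3: advance 6 -> fork_pos = 11 + 6 = 17. Reached multiple(s) of 3: 12, 15 -> fragments 4-5 completed (5 total).
Step 4: advance 3 -> fork_pos = 17 + 3 = 20. Reached multiple(s) of 3: 18 -> fragment 6 completed (6 total).
Step 5: advance 11 -> fork_pos = 20 + 11 = 31. Reached multiple(s) of 3: 21, 24, 27, 30 -> fragments 7-10 completed (10 total).
Check: final fork_pos = 31; the multiples of 3 that are <= 31 are 3..30 -> 31 // 3 = 10 completed fragment(s).

Answer: 10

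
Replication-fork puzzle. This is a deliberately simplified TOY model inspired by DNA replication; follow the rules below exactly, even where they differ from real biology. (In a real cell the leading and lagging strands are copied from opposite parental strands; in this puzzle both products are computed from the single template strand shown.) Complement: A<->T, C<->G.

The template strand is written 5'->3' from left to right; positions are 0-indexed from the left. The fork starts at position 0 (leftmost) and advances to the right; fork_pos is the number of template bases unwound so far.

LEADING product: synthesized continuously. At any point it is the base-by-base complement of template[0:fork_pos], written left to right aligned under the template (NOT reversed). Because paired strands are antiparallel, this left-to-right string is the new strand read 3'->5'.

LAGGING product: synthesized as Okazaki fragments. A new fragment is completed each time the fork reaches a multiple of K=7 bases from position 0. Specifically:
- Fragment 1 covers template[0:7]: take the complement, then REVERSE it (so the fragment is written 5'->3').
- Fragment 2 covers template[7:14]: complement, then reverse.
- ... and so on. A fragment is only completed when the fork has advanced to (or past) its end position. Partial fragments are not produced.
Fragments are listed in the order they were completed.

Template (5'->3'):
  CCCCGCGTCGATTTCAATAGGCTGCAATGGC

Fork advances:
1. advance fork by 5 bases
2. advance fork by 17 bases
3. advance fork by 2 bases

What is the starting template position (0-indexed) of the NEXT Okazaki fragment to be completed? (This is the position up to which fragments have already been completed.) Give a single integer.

Answer: 21

Derivation:
Step 1: advance 5 -> fork_pos = 0 + 5 = 5. Next multiple of 7 is 7 (not reached); still 0 fragment(s).
Step 2: advance 17 -> fork_pos = 5 + 17 = 22. Reached multiple(s) of 7: 7, 14, 21 -> fragments 1-3 completed (3 total).
Step 3: advance 2 -> fork_pos = 22 + 2 = 24. Next multiple of 7 is 28 (not reached); still 3 fragment(s).
3 fragment(s) completed, covering template[0:21] (3 x 7 = 21). The next fragment, fragment 4, covers template[21:28], so it starts at position 21.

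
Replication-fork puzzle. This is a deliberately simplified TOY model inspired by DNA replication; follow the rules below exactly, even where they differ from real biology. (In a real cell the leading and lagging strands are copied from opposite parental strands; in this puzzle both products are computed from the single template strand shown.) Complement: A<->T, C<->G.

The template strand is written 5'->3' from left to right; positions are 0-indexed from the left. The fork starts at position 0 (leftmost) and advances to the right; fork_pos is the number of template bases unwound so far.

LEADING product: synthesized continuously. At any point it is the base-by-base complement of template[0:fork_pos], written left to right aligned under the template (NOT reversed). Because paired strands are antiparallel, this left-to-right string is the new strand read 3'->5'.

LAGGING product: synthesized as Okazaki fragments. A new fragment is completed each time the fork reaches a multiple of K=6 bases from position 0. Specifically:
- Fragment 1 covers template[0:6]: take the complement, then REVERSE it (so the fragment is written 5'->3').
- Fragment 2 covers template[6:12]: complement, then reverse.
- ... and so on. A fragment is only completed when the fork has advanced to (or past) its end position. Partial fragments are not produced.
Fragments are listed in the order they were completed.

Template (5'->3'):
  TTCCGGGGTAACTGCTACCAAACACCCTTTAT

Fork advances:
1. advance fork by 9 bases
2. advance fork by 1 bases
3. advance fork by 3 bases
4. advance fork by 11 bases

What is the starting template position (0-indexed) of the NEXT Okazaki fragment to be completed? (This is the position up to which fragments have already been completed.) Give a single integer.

Step 1: advance 9 -> fork_pos = 0 + 9 = 9. Reached multiple(s) of 6: 6 -> fragment 1 completed (1 total).
Step 2: advance 1 -> fork_pos = 9 + 1 = 10. Next multiple of 6 is 12 (not reached); still 1 fragment(s).
Step 3: advance 3 -> fork_pos = 10 + 3 = 13. Reached multiple(s) of 6: 12 -> fragment 2 completed (2 total).
Step 4: advance 11 -> fork_pos = 13 + 11 = 24. Reached multiple(s) of 6: 18, 24 -> fragments 3-4 completed (4 total).
4 fragment(s) completed, covering template[0:24] (4 x 6 = 24). The next fragment, fragment 5, covers template[24:30], so it starts at position 24.

Answer: 24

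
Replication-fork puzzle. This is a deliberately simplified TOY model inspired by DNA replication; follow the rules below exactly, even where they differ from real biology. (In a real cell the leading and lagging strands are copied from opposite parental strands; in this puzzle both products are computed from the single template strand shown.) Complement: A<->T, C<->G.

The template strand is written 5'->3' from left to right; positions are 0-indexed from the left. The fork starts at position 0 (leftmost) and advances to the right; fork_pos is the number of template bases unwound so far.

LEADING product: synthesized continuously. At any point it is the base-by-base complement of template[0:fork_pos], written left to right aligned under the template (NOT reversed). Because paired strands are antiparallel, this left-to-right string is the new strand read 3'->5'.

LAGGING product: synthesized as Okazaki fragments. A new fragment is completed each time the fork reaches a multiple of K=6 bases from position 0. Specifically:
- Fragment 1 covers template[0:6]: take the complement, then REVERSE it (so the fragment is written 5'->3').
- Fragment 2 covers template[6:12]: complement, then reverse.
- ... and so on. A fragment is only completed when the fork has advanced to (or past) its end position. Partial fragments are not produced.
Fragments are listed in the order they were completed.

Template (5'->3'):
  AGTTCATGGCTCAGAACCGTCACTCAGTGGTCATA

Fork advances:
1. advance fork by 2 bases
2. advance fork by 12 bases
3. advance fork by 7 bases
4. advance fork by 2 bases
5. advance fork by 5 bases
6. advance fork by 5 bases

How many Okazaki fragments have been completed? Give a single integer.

Step 1: advance 2 -> fork_pos = 0 + 2 = 2. Next multiple of 6 is 6 (not reached); still 0 fragment(s).
Step 2: advance 12 -> fork_pos = 2 + 12 = 14. Reached multiple(s) of 6: 6, 12 -> fragments 1-2 completed (2 total).
Step 3: advance 7 -> fork_pos = 14 + 7 = 21. Reached multiple(s) of 6: 18 -> fragment 3 completed (3 total).
Step 4: advance 2 -> fork_pos = 21 + 2 = 23. Next multiple of 6 is 24 (not reached); still 3 fragment(s).
Step 5: advance 5 -> fork_pos = 23 + 5 = 28. Reached multiple(s) of 6: 24 -> fragment 4 completed (4 total).
Step 6: advance 5 -> fork_pos = 28 + 5 = 33. Reached multiple(s) of 6: 30 -> fragment 5 completed (5 total).
Check: final fork_pos = 33; the multiples of 6 that are <= 33 are 6..30 -> 33 // 6 = 5 completed fragment(s).

Answer: 5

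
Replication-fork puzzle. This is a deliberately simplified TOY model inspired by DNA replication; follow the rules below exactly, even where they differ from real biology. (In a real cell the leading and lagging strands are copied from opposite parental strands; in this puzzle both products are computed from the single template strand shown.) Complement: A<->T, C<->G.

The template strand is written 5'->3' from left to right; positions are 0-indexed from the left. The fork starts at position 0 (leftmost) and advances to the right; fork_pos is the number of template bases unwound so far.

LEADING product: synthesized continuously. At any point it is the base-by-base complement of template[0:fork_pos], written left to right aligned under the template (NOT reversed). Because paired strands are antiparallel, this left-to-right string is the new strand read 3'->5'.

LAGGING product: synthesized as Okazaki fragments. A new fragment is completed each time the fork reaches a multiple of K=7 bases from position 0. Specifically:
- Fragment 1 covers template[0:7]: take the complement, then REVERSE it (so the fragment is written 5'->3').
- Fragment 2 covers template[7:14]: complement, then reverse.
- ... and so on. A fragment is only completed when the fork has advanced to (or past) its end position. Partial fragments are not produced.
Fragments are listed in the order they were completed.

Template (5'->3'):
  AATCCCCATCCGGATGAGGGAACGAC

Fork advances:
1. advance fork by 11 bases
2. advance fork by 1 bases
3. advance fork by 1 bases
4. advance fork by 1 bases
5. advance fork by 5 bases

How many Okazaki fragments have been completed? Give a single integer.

Answer: 2

Derivation:
Step 1: advance 11 -> fork_pos = 0 + 11 = 11. Reached multiple(s) of 7: 7 -> fragment 1 completed (1 total).
Step 2: advance 1 -> fork_pos = 11 + 1 = 12. Next multiple of 7 is 14 (not reached); still 1 fragment(s).
Step 3: advance 1 -> fork_pos = 12 + 1 = 13. Next multiple of 7 is 14 (not reached); still 1 fragment(s).
Step 4: advance 1 -> fork_pos = 13 + 1 = 14. Reached multiple(s) of 7: 14 -> fragment 2 completed (2 total).
Step 5: advance 5 -> fork_pos = 14 + 5 = 19. Next multiple of 7 is 21 (not reached); still 2 fragment(s).
Check: final fork_pos = 19; the multiples of 7 that are <= 19 are 7..14 -> 19 // 7 = 2 completed fragment(s).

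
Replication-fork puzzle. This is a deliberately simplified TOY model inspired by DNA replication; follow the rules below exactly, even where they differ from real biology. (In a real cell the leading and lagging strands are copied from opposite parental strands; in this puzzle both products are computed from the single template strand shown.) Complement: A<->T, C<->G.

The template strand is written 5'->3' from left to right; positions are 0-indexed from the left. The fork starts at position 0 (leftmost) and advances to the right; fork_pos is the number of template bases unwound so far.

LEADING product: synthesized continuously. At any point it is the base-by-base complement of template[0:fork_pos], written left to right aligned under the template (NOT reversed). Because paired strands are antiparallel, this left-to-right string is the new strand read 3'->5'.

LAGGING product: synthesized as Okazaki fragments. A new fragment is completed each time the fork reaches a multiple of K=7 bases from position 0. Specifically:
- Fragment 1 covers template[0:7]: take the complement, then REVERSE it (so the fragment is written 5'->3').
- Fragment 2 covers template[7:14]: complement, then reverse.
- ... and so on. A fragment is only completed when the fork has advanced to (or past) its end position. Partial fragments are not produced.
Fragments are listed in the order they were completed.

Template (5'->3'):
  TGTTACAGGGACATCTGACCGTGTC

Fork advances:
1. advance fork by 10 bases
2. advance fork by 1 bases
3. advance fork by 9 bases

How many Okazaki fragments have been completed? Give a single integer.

Step 1: advance 10 -> fork_pos = 0 + 10 = 10. Reached multiple(s) of 7: 7 -> fragment 1 completed (1 total).
Step 2: advance 1 -> fork_pos = 10 + 1 = 11. Next multiple of 7 is 14 (not reached); still 1 fragment(s).
Step 3: advance 9 -> fork_pos = 11 + 9 = 20. Reached multiple(s) of 7: 14 -> fragment 2 completed (2 total).
Check: final fork_pos = 20; the multiples of 7 that are <= 20 are 7..14 -> 20 // 7 = 2 completed fragment(s).

Answer: 2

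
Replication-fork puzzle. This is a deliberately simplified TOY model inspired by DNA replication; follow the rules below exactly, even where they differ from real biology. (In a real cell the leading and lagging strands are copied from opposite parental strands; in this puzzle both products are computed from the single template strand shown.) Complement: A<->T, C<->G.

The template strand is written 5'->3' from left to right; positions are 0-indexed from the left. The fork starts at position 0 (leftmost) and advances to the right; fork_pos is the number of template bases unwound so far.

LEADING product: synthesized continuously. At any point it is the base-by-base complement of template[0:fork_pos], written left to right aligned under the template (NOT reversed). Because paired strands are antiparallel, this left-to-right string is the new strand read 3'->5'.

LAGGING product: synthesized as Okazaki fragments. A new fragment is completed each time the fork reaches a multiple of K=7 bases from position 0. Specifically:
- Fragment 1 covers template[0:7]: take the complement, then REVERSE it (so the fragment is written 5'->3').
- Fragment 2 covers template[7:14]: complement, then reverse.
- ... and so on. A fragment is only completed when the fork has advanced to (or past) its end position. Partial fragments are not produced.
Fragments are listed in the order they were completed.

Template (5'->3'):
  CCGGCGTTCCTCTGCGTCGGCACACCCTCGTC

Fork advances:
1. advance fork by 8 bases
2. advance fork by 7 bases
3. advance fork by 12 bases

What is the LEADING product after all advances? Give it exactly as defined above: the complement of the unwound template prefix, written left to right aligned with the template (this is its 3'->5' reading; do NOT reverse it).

Step 1: advance 8 -> fork_pos = 0 + 8 = 8.
Step 2: advance 7 -> fork_pos = 8 + 7 = 15.
Step 3: advance 12 -> fork_pos = 15 + 12 = 27.
Unwound prefix: template[0:27] = CCGGCGTTCCTCTGCGTCGGCACACCC
Complement it base by base (A<->T, C<->G), keeping left-to-right order:
  [0:5] CCGGC -> GGCCG
  [5:10] GTTCC -> CAAGG
  [10:15] TCTGC -> AGACG
  [15:20] GTCGG -> CAGCC
  [20:25] CACAC -> GTGTG
  [25:27] CC -> GG
Concatenate: GGCCGCAAGGAGACGCAGCCGTGTGGG (length 27; written aligned with the template, i.e. 3'->5').

Answer: GGCCGCAAGGAGACGCAGCCGTGTGGG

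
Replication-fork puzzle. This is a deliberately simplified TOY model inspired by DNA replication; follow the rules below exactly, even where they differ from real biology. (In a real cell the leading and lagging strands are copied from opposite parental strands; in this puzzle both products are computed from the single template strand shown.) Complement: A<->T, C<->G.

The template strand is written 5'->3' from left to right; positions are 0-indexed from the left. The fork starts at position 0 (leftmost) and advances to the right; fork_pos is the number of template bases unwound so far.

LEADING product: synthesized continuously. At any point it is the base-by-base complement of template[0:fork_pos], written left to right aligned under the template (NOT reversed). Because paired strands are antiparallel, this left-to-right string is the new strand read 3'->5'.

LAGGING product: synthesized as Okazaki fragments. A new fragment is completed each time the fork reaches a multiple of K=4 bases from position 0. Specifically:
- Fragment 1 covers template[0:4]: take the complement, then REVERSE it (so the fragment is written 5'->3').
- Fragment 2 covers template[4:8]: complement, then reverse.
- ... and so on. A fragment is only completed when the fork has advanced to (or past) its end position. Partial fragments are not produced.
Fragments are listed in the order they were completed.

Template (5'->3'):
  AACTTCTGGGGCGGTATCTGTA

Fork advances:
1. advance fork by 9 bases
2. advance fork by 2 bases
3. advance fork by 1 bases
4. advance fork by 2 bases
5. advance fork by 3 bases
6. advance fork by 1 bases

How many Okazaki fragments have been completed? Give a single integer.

Step 1: advance 9 -> fork_pos = 0 + 9 = 9. Reached multiple(s) of 4: 4, 8 -> fragments 1-2 completed (2 total).
Step 2: advance 2 -> fork_pos = 9 + 2 = 11. Next multiple of 4 is 12 (not reached); still 2 fragment(s).
Step 3: advance 1 -> fork_pos = 11 + 1 = 12. Reached multiple(s) of 4: 12 -> fragment 3 completed (3 total).
Step 4: advance 2 -> fork_pos = 12 + 2 = 14. Next multiple of 4 is 16 (not reached); still 3 fragment(s).
Step 5: advance 3 -> fork_pos = 14 + 3 = 17. Reached multiple(s) of 4: 16 -> fragment 4 completed (4 total).
Step 6: advance 1 -> fork_pos = 17 + 1 = 18. Next multiple of 4 is 20 (not reached); still 4 fragment(s).
Check: final fork_pos = 18; the multiples of 4 that are <= 18 are 4..16 -> 18 // 4 = 4 completed fragment(s).

Answer: 4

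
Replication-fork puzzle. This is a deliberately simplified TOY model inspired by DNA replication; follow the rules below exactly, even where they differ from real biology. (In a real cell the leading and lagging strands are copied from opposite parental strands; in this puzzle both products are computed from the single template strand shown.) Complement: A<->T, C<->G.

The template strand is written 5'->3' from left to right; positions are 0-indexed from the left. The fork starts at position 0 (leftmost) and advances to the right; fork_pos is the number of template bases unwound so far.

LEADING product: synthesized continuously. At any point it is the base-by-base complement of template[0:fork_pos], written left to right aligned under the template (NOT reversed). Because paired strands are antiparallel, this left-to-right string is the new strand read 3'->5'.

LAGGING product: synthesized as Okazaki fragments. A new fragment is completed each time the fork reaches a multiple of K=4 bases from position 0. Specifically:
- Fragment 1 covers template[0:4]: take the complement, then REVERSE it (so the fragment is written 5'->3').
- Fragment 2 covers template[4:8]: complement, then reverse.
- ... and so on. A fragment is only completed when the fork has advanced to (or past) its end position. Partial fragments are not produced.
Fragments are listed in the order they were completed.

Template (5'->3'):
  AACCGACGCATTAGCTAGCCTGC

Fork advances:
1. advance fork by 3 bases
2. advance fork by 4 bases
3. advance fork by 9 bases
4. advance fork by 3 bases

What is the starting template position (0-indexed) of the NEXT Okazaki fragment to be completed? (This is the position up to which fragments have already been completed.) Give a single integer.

Answer: 16

Derivation:
Step 1: advance 3 -> fork_pos = 0 + 3 = 3. Next multiple of 4 is 4 (not reached); still 0 fragment(s).
Step 2: advance 4 -> fork_pos = 3 + 4 = 7. Reached multiple(s) of 4: 4 -> fragment 1 completed (1 total).
Step 3: advance 9 -> fork_pos = 7 + 9 = 16. Reached multiple(s) of 4: 8, 12, 16 -> fragments 2-4 completed (4 total).
Step 4: advance 3 -> fork_pos = 16 + 3 = 19. Next multiple of 4 is 20 (not reached); still 4 fragment(s).
4 fragment(s) completed, covering template[0:16] (4 x 4 = 16). The next fragment, fragment 5, covers template[16:20], so it starts at position 16.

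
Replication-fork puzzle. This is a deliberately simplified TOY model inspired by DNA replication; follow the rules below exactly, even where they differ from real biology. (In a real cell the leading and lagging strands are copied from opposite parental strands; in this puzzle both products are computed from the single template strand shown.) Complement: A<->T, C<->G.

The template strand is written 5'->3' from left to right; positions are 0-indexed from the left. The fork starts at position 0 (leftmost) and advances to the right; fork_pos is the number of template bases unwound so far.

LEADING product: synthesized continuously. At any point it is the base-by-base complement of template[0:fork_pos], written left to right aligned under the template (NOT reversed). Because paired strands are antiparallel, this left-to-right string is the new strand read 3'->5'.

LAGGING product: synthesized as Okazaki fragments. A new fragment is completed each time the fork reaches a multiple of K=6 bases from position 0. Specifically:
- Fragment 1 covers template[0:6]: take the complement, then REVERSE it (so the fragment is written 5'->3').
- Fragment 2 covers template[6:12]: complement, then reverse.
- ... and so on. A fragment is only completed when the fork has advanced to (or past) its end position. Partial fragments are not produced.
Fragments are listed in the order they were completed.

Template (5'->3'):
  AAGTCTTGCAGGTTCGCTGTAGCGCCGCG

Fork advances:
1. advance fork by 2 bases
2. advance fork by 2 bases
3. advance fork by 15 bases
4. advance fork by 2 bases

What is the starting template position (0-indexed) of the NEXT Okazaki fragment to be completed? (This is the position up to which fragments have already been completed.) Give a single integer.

Answer: 18

Derivation:
Step 1: advance 2 -> fork_pos = 0 + 2 = 2. Next multiple of 6 is 6 (not reached); still 0 fragment(s).
Step 2: advance 2 -> fork_pos = 2 + 2 = 4. Next multiple of 6 is 6 (not reached); still 0 fragment(s).
Step 3: advance 15 -> fork_pos = 4 + 15 = 19. Reached multiple(s) of 6: 6, 12, 18 -> fragments 1-3 completed (3 total).
Step 4: advance 2 -> fork_pos = 19 + 2 = 21. Next multiple of 6 is 24 (not reached); still 3 fragment(s).
3 fragment(s) completed, covering template[0:18] (3 x 6 = 18). The next fragment, fragment 4, covers template[18:24], so it starts at position 18.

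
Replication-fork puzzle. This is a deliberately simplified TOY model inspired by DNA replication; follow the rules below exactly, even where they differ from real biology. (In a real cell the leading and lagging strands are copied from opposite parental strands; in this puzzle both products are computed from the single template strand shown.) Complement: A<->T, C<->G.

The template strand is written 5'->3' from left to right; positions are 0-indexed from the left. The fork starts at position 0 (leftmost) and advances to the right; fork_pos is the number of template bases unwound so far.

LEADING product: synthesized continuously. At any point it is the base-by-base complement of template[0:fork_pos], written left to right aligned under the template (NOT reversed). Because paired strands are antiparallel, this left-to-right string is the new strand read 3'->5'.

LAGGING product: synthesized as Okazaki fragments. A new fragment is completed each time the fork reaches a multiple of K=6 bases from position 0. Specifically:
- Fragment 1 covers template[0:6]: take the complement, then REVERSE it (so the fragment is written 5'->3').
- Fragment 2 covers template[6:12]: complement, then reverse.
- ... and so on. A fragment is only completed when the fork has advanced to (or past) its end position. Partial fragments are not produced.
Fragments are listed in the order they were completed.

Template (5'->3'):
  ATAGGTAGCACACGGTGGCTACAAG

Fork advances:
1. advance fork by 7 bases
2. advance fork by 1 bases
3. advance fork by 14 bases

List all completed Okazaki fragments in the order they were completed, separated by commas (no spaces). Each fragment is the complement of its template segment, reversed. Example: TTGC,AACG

Answer: ACCTAT,TGTGCT,CCACCG

Derivation:
Step 1: advance 7 -> fork_pos = 0 + 7 = 7. Reached multiple(s) of 6: 6 -> fragment 1 completed (1 total).
Step 2: advance 1 -> fork_pos = 7 + 1 = 8. Next multiple of 6 is 12 (not reached); still 1 fragment(s).
Step 3: advance 14 -> fork_pos = 8 + 14 = 22. Reached multiple(s) of 6: 12, 18 -> fragments 2-3 completed (3 total).
Final fork_pos = 22, so 3 fragment(s) are complete. Build each: template segment -> complement -> reverse.
Fragment 1: template[0:6] = ATAGGT -> complement TATCCA -> reversed ACCTAT
Fragment 2: template[6:12] = AGCACA -> complement TCGTGT -> reversed TGTGCT
Fragment 3: template[12:18] = CGGTGG -> complement GCCACC -> reversed CCACCG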